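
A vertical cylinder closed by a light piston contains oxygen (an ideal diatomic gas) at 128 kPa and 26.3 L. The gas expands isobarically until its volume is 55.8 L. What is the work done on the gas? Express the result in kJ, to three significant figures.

W ≈ -3.78 kJ

Isobaric: W = P ΔV.
W = (128 kPa)(55.8 − 26.3 L) = (128)(29.5) = 3776 J.
Work on gas = −W_by = -3776 J.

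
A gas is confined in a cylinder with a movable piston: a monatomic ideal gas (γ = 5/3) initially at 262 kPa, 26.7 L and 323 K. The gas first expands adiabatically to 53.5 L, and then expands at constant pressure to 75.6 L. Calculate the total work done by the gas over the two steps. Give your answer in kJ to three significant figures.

Step 1 (adiabatic): W = (P₁V₁ − P₂V₂)/(γ−1) = (6995 − 4401)/0.667 = 3891 J.
After step 1: P = 82.27 kPa, V = 53.5 L, T = 203.2 K.
Step 2 (isobaric): W = PΔV = (82.27 kPa)(75.6 − 53.5 L) = 1818 J.
W_total = 3891 + 1818 = 5709 J.

W_total ≈ 5.71 kJ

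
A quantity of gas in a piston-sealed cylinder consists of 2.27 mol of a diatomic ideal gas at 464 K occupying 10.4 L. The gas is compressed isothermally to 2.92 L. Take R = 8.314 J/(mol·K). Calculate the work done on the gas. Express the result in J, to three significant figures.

W ≈ 11100 J

Isothermal: W = nRT ln(V₂/V₁).
W = (2.27)(8.314)(464) × ln(2.92/10.4)
  = 8757 × -1.27
W_by_gas = -11123 J; work on gas = −W_by = 11123 J.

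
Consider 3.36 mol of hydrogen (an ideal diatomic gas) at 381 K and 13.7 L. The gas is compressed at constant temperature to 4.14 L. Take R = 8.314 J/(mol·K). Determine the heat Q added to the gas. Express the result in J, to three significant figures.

Q ≈ -12700 J

Isothermal ⇒ ΔU = 0, so Q = W = nRT ln(V₂/V₁).
Q = (3.36)(8.314)(381) ln(4.14/13.7) = 10643 × -1.197 = -12737 J.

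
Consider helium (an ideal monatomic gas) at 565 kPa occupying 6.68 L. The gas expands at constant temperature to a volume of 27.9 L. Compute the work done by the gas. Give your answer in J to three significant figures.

W ≈ 5400 J

Isothermal: W = nRT ln(V₂/V₁) = P₁V₁ ln(V₂/V₁).
P₁V₁ = (565 kPa)(6.68 L) = 3774 J.
W = 3774 × ln(27.9/6.68) = 3774 × 1.43
W_by_gas = 5395 J.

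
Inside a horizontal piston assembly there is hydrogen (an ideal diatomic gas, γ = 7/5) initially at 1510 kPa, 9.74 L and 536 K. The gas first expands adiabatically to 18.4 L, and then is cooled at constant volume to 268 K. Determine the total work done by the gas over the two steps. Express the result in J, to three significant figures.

W_total ≈ 8260 J

Step 1 (adiabatic): W = (P₁V₁ − P₂V₂)/(γ−1) = (14707 − 11403)/0.4 = 8260 J.
Step 2 (isochoric): W = 0 (constant volume).
W_total = 8260 + 0 = 8260 J.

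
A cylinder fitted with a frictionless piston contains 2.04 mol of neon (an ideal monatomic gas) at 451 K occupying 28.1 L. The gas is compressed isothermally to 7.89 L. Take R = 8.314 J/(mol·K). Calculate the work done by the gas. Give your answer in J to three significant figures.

Isothermal: W = nRT ln(V₂/V₁).
W = (2.04)(8.314)(451) × ln(7.89/28.1)
  = 7649 × -1.27
W_by_gas = -9716 J.

W ≈ -9720 J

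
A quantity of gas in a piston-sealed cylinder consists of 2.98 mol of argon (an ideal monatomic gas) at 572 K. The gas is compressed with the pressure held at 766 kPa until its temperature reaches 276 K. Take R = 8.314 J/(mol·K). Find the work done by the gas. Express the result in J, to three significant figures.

W ≈ -7330 J

Isobaric: W = P ΔV = nR ΔT.
W = (2.98)(8.314)(276 − 572) = -7334 J.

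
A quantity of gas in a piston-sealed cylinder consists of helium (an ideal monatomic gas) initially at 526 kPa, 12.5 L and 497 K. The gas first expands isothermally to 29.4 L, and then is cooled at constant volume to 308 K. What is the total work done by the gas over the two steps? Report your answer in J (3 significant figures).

W_total ≈ 5620 J

Step 1 (isothermal): W = P₁V₁ ln(V₂/V₁) = (6575) ln(29.4/12.5) = 5623 J.
Step 2 (isochoric): W = 0 (constant volume).
W_total = 5623 + 0 = 5623 J.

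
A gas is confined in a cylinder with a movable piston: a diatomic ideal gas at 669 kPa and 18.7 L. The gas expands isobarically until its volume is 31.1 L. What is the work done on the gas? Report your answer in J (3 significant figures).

W ≈ -8300 J

Isobaric: W = P ΔV.
W = (669 kPa)(31.1 − 18.7 L) = (669)(12.4) = 8296 J.
Work on gas = −W_by = -8296 J.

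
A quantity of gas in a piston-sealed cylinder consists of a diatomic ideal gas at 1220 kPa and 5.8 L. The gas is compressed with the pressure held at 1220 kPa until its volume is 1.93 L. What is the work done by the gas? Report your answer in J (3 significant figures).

Isobaric: W = P ΔV.
W = (1220 kPa)(1.93 − 5.8 L) = (1220)(-3.87) = -4721 J.

W ≈ -4720 J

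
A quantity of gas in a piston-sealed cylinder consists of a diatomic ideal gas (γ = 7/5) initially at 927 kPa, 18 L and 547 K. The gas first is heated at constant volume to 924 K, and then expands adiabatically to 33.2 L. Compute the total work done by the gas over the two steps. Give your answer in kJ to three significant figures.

W_total ≈ 15.3 kJ

Step 1 (isochoric): W = 0 (constant volume).
After step 1: P = 1566 kPa (V unchanged).
Step 2 (adiabatic): W = (P₁V₁ − P₂V₂)/(γ−1) = (28186 − 22064)/0.4 = 15305 J.
W_total = 0 + 15305 = 15305 J.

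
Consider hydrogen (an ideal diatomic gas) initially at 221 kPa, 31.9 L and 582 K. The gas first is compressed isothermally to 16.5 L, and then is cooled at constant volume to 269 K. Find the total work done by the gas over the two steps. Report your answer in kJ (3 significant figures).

Step 1 (isothermal): W = P₁V₁ ln(V₂/V₁) = (7050) ln(16.5/31.9) = -4648 J.
Step 2 (isochoric): W = 0 (constant volume).
W_total = -4648 + 0 = -4648 J.

W_total ≈ -4.65 kJ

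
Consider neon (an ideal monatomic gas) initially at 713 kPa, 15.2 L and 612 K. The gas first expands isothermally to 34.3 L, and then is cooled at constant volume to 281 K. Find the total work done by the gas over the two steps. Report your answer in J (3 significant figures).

W_total ≈ 8820 J

Step 1 (isothermal): W = P₁V₁ ln(V₂/V₁) = (10838) ln(34.3/15.2) = 8820 J.
Step 2 (isochoric): W = 0 (constant volume).
W_total = 8820 + 0 = 8820 J.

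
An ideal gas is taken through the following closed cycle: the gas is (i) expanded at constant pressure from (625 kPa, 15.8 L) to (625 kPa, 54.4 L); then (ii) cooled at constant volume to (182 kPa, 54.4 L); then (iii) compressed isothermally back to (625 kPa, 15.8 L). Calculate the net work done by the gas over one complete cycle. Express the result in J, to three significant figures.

Leg (i): W = PΔV = (625)(54.4 − 15.8) = 24125 J.
Leg (ii): W = 0.
Leg (iii): W = PᵢVᵢ ln(V_f/Vᵢ) = (9901) ln(15.8/54.4) = -12241 J.
W_net = 24125 − 12241 = 11884 J.

W_net ≈ 11900 J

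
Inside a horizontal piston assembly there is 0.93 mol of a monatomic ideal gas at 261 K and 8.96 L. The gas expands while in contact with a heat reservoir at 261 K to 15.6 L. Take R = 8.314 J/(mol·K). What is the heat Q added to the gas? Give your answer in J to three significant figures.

Q ≈ 1120 J

Isothermal ⇒ ΔU = 0, so Q = W = nRT ln(V₂/V₁).
Q = (0.93)(8.314)(261) ln(15.6/8.96) = 2018 × 0.5545 = 1119 J.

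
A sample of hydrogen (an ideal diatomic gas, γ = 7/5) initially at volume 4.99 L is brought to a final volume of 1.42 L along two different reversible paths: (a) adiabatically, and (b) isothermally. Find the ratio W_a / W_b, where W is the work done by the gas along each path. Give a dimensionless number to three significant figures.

Path (a) adiabatic: W = P₁V₁(1 − (V₁/V₂)^(γ−1))/(γ−1) → W_a/(P₁V₁) = -1.633.
Path (b) isothermal: W = P₁V₁ ln(V₂/V₁) → W_b/(P₁V₁) = -1.257.
W_a / W_b = -1.633 / -1.257 = 1.299.

W_a / W_b ≈ 1.30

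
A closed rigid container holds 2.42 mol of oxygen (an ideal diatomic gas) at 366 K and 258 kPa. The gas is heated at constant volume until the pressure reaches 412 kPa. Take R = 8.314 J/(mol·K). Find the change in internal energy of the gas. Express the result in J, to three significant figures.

ΔU ≈ 11000 J

Constant volume ⇒ W = 0, so Q = ΔU = nCᵥΔT with Cᵥ = 5R/2 = 20.79 J/(mol·K).
At constant V, T₂/T₁ = P₂/P₁ ⇒ ΔT = T₁(P₂/P₁ − 1) = 366·(412/258 − 1) = 218.5 K.
ΔU = (2.42)(20.79)(218.5) = 10989 J.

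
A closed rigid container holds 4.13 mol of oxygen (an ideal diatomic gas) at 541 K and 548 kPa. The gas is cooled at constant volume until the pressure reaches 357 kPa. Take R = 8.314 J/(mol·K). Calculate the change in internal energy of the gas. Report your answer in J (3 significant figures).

Constant volume ⇒ W = 0, so Q = ΔU = nCᵥΔT with Cᵥ = 5R/2 = 20.79 J/(mol·K).
At constant V, T₂/T₁ = P₂/P₁ ⇒ ΔT = T₁(P₂/P₁ − 1) = 541·(357/548 − 1) = -188.6 K.
ΔU = (4.13)(20.79)(-188.6) = -16186 J.

ΔU ≈ -16200 J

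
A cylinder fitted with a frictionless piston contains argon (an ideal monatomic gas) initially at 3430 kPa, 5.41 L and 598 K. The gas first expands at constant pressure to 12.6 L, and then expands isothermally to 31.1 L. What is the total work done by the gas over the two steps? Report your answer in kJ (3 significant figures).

Step 1 (isobaric): W = PΔV = (3430 kPa)(12.6 − 5.41 L) = 24662 J.
After step 1: P = 3430 kPa, V = 12.6 L, T = 1393 K.
Step 2 (isothermal): W = P₁V₁ ln(V₂/V₁) = (43218) ln(31.1/12.6) = 39048 J.
W_total = 24662 + 39048 = 63710 J.

W_total ≈ 63.7 kJ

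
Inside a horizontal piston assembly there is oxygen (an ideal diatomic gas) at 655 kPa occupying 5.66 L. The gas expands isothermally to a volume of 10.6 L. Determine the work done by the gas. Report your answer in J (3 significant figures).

Isothermal: W = nRT ln(V₂/V₁) = P₁V₁ ln(V₂/V₁).
P₁V₁ = (655 kPa)(5.66 L) = 3707 J.
W = 3707 × ln(10.6/5.66) = 3707 × 0.6274
W_by_gas = 2326 J.

W ≈ 2330 J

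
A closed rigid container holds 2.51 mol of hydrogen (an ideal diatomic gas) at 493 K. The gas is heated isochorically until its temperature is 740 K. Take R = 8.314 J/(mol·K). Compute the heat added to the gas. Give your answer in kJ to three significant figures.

Q ≈ 12.9 kJ

Constant volume ⇒ W = 0, so Q = ΔU = nCᵥΔT with Cᵥ = 5R/2 = 20.79 J/(mol·K).
ΔU = (2.51)(20.79)(740 − 493) = 12886 J.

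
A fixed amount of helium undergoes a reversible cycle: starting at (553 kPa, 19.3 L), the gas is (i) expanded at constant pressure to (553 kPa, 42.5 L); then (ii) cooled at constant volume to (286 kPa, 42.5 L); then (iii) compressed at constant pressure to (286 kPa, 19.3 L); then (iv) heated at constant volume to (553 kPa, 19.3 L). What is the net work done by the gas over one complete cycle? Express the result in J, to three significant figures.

W_net ≈ 6190 J

Constant-volume legs do no work.
W(i) = (553)(42.5 − 19.3) = 12830 J; W(iii) = (286)(19.3 − 42.5) = -6635 J.
W_net = 12830 − 6635 = 6194 J (the clockwise enclosed area).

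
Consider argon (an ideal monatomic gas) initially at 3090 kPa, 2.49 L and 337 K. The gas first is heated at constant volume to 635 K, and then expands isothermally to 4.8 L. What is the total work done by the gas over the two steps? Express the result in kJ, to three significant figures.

Step 1 (isochoric): W = 0 (constant volume).
After step 1: P = 5822 kPa (V unchanged).
Step 2 (isothermal): W = P₁V₁ ln(V₂/V₁) = (14498) ln(4.8/2.49) = 9515 J.
W_total = 0 + 9515 = 9515 J.

W_total ≈ 9.52 kJ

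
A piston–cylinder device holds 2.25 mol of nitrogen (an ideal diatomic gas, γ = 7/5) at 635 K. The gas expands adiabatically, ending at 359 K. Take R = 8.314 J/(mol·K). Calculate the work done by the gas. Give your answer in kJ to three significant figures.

Adiabatic ⇒ Q = 0, so W_by = −ΔU = nCᵥ(T₁ − T₂).
Cᵥ = 5R/2 = 20.79 J/(mol·K).
W = (2.25)(20.79)(635 − 359) = 12907 J.

W ≈ 12.9 kJ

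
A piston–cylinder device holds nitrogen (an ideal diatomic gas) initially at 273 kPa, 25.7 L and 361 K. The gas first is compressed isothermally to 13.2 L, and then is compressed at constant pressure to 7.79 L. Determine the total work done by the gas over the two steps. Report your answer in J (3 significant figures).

Step 1 (isothermal): W = P₁V₁ ln(V₂/V₁) = (7016) ln(13.2/25.7) = -4675 J.
After step 1: P = 531.5 kPa, V = 13.2 L, T = 361 K.
Step 2 (isobaric): W = PΔV = (531.5 kPa)(7.79 − 13.2 L) = -2876 J.
W_total = -4675 − 2876 = -7550 J.

W_total ≈ -7550 J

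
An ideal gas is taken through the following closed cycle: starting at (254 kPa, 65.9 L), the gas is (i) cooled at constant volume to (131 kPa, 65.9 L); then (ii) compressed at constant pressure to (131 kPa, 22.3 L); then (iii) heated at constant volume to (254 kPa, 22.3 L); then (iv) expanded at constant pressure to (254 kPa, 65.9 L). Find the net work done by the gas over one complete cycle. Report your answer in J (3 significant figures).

W_net ≈ 5360 J

Constant-volume legs do no work.
W(ii) = (131)(22.3 − 65.9) = -5712 J; W(iv) = (254)(65.9 − 22.3) = 11074 J.
W_net = -5712 + 11074 = 5363 J (the clockwise enclosed area).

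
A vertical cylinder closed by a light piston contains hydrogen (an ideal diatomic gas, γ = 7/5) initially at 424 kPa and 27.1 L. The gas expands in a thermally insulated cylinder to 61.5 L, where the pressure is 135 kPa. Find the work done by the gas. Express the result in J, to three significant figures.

Adiabatic: W = (P₁V₁ − P₂V₂)/(γ − 1) with γ = 7/5.
P₁V₁ = 11490 J, P₂V₂ = 8302 J.
W = (11490 − 8302) / 0.4 = 7970 J.

W ≈ 7970 J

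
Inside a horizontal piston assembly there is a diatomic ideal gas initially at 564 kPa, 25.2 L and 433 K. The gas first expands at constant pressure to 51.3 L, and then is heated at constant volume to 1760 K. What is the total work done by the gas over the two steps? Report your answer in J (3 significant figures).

Step 1 (isobaric): W = PΔV = (564 kPa)(51.3 − 25.2 L) = 14720 J.
Step 2 (isochoric): W = 0 (constant volume).
W_total = 14720 + 0 = 14720 J.

W_total ≈ 14700 J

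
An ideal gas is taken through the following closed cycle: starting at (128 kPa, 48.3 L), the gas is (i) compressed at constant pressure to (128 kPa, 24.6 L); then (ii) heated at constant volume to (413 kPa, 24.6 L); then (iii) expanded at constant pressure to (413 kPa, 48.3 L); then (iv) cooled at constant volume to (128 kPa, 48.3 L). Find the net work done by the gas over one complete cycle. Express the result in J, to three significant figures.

W_net ≈ 6750 J

Constant-volume legs do no work.
W(i) = (128)(24.6 − 48.3) = -3034 J; W(iii) = (413)(48.3 − 24.6) = 9788 J.
W_net = -3034 + 9788 = 6754 J (the clockwise enclosed area).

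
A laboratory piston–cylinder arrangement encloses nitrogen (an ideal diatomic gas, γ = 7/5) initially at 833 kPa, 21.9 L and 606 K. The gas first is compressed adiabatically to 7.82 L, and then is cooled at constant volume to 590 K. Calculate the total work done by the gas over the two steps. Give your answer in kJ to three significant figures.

W_total ≈ -23.2 kJ

Step 1 (adiabatic): W = (P₁V₁ − P₂V₂)/(γ−1) = (18243 − 27541)/0.4 = -23246 J.
Step 2 (isochoric): W = 0 (constant volume).
W_total = -23246 + 0 = -23246 J.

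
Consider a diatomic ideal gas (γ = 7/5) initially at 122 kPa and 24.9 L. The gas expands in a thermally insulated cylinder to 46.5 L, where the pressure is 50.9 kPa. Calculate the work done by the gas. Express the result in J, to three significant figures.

Adiabatic: W = (P₁V₁ − P₂V₂)/(γ − 1) with γ = 7/5.
P₁V₁ = 3038 J, P₂V₂ = 2367 J.
W = (3038 − 2367) / 0.4 = 1677 J.

W ≈ 1680 J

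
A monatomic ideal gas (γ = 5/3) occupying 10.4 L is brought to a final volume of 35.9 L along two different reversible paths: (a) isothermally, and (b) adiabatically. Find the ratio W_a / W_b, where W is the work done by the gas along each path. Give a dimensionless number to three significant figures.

Path (a) isothermal: W = P₁V₁ ln(V₂/V₁) → W_a/(P₁V₁) = 1.239.
Path (b) adiabatic: W = P₁V₁(1 − (V₁/V₂)^(γ−1))/(γ−1) → W_b/(P₁V₁) = 0.8433.
W_a / W_b = 1.239 / 0.8433 = 1.469.

W_a / W_b ≈ 1.47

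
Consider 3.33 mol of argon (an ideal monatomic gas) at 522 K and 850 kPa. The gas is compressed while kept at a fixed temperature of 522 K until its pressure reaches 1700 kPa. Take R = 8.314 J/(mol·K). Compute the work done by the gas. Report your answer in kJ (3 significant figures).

W ≈ -10.0 kJ

Isothermal process: W = nRT ln(V₂/V₁) = nRT ln(P₁/P₂).
W = (3.33)(8.314)(522) × ln(850/1700)
  = 14452 × ln(0.5) = 14452 × -0.6931
W_by_gas = -10017 J.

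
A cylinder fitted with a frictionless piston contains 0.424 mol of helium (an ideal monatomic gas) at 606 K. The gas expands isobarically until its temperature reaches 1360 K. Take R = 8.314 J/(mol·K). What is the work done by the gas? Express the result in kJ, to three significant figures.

W ≈ 2.66 kJ

Isobaric: W = P ΔV = nR ΔT.
W = (0.424)(8.314)(1360 − 606) = 2658 J.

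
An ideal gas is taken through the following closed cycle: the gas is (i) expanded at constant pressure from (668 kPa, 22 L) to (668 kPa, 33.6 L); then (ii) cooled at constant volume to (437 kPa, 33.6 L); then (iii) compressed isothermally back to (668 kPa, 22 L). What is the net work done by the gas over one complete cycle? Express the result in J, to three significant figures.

W_net ≈ 1530 J

Leg (i): W = PΔV = (668)(33.6 − 22) = 7749 J.
Leg (ii): W = 0.
Leg (iii): W = PᵢVᵢ ln(V_f/Vᵢ) = (14683) ln(22/33.6) = -6218 J.
W_net = 7749 − 6218 = 1531 J.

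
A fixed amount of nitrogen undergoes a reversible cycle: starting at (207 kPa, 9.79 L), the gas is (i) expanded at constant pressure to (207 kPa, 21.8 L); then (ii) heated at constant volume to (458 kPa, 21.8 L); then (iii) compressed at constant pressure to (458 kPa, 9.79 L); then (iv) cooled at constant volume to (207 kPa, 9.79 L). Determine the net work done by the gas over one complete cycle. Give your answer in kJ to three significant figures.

Constant-volume legs do no work.
W(i) = (207)(21.8 − 9.79) = 2486 J; W(iii) = (458)(9.79 − 21.8) = -5501 J.
W_net = 2486 − 5501 = -3015 J (the counter-clockwise enclosed area).

W_net ≈ -3.01 kJ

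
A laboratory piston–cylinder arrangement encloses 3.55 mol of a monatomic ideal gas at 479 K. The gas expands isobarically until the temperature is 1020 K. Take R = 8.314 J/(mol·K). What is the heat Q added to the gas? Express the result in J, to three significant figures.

Q ≈ 39900 J

Isobaric: W = nRΔT = (3.55)(8.314)(541) = 15967 J.
ΔU = nCᵥΔT with Cᵥ = 3R/2: ΔU = (3.55)(12.47)(541) = 23951 J.
Q = ΔU + W = 23951 + 15967 = 39919 J.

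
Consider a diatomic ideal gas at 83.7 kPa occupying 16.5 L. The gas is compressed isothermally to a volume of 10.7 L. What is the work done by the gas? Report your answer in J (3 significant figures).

Isothermal: W = nRT ln(V₂/V₁) = P₁V₁ ln(V₂/V₁).
P₁V₁ = (83.7 kPa)(16.5 L) = 1381 J.
W = 1381 × ln(10.7/16.5) = 1381 × -0.4331
W_by_gas = -598.2 J.

W ≈ -598 J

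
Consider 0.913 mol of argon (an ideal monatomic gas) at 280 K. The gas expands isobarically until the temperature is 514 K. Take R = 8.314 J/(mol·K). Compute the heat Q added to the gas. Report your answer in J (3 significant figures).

Isobaric: W = nRΔT = (0.913)(8.314)(234) = 1776 J.
ΔU = nCᵥΔT with Cᵥ = 3R/2: ΔU = (0.913)(12.47)(234) = 2664 J.
Q = ΔU + W = 2664 + 1776 = 4441 J.

Q ≈ 4440 J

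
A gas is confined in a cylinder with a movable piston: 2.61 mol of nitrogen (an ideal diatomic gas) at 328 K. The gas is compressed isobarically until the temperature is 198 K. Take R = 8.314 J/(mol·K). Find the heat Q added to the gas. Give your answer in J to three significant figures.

Q ≈ -9870 J

Isobaric: W = nRΔT = (2.61)(8.314)(-130) = -2821 J.
ΔU = nCᵥΔT with Cᵥ = 5R/2: ΔU = (2.61)(20.79)(-130) = -7052 J.
Q = ΔU + W = -7052 − 2821 = -9873 J.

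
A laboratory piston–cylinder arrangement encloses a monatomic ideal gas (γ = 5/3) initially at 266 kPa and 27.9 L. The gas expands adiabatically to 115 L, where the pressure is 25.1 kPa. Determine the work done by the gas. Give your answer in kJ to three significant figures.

W ≈ 6.80 kJ

Adiabatic: W = (P₁V₁ − P₂V₂)/(γ − 1) with γ = 5/3.
P₁V₁ = 7421 J, P₂V₂ = 2886 J.
W = (7421 − 2886) / 0.6667 = 6802 J.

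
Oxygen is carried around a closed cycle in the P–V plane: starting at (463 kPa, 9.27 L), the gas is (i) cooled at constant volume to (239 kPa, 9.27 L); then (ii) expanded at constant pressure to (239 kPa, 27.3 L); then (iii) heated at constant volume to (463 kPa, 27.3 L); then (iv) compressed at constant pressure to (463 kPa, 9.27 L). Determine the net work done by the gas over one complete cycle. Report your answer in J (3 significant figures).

Constant-volume legs do no work.
W(ii) = (239)(27.3 − 9.27) = 4309 J; W(iv) = (463)(9.27 − 27.3) = -8348 J.
W_net = 4309 − 8348 = -4039 J (the counter-clockwise enclosed area).

W_net ≈ -4040 J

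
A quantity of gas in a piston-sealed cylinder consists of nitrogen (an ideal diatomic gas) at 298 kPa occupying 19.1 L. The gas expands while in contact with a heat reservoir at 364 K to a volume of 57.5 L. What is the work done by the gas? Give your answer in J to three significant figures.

W ≈ 6270 J

Isothermal: W = nRT ln(V₂/V₁) = P₁V₁ ln(V₂/V₁).
P₁V₁ = (298 kPa)(19.1 L) = 5692 J.
W = 5692 × ln(57.5/19.1) = 5692 × 1.102
W_by_gas = 6273 J.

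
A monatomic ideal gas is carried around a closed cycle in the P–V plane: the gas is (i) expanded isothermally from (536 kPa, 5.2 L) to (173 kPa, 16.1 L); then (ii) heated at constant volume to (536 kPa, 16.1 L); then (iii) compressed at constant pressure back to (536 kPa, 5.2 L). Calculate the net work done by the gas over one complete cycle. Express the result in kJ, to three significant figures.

Leg (i): W = PᵢVᵢ ln(V_f/Vᵢ) = (2787) ln(16.1/5.2) = 3150 J.
Leg (ii): W = 0.
Leg (iii): W = PΔV = (536)(5.2 − 16.1) = -5842 J.
W_net = 3150 − 5842 = -2692 J.

W_net ≈ -2.69 kJ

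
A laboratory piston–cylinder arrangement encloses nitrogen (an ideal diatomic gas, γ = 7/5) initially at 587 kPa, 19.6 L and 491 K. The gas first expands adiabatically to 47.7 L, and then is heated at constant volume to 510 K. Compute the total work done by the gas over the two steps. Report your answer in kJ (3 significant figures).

Step 1 (adiabatic): W = (P₁V₁ − P₂V₂)/(γ−1) = (11505 − 8061)/0.4 = 8610 J.
Step 2 (isochoric): W = 0 (constant volume).
W_total = 8610 + 0 = 8610 J.

W_total ≈ 8.61 kJ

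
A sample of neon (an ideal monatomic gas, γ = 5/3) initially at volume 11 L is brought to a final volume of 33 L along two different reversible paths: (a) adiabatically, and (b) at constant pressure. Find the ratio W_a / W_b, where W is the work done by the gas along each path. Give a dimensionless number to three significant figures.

W_a / W_b ≈ 0.389

Path (a) adiabatic: W = P₁V₁(1 − (V₁/V₂)^(γ−1))/(γ−1) → W_a/(P₁V₁) = 0.7789.
Path (b) isobaric: W = P₁(V₂ − V₁) → W_b/(P₁V₁) = 2.
W_a / W_b = 0.7789 / 2 = 0.3894.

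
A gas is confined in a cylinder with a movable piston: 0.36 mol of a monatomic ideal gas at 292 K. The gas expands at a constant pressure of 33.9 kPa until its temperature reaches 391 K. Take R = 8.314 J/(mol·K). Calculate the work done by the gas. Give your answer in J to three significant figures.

Isobaric: W = P ΔV = nR ΔT.
W = (0.36)(8.314)(391 − 292) = 296.3 J.

W ≈ 296 J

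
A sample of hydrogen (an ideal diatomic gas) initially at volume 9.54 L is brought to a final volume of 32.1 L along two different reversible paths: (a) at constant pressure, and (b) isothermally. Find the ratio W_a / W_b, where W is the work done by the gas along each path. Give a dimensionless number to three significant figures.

Path (a) isobaric: W = P₁(V₂ − V₁) → W_a/(P₁V₁) = 2.365.
Path (b) isothermal: W = P₁V₁ ln(V₂/V₁) → W_b/(P₁V₁) = 1.213.
W_a / W_b = 2.365 / 1.213 = 1.949.

W_a / W_b ≈ 1.95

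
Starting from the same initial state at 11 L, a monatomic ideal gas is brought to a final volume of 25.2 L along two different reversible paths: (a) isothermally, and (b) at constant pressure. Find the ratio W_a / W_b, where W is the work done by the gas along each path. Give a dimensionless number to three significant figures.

Path (a) isothermal: W = P₁V₁ ln(V₂/V₁) → W_a/(P₁V₁) = 0.8289.
Path (b) isobaric: W = P₁(V₂ − V₁) → W_b/(P₁V₁) = 1.291.
W_a / W_b = 0.8289 / 1.291 = 0.6421.

W_a / W_b ≈ 0.642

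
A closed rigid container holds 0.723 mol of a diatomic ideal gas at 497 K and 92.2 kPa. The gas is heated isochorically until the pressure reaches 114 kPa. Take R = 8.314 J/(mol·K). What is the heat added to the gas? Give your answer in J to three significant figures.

Constant volume ⇒ W = 0, so Q = ΔU = nCᵥΔT with Cᵥ = 5R/2 = 20.79 J/(mol·K).
At constant V, T₂/T₁ = P₂/P₁ ⇒ ΔT = T₁(P₂/P₁ − 1) = 497·(114/92.2 − 1) = 117.5 K.
ΔU = (0.723)(20.79)(117.5) = 1766 J.

Q ≈ 1770 J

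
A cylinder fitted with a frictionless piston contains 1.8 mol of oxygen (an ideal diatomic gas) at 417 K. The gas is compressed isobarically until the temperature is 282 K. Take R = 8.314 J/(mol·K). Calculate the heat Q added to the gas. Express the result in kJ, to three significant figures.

Q ≈ -7.07 kJ

Isobaric: W = nRΔT = (1.8)(8.314)(-135) = -2020 J.
ΔU = nCᵥΔT with Cᵥ = 5R/2: ΔU = (1.8)(20.79)(-135) = -5051 J.
Q = ΔU + W = -5051 − 2020 = -7071 J.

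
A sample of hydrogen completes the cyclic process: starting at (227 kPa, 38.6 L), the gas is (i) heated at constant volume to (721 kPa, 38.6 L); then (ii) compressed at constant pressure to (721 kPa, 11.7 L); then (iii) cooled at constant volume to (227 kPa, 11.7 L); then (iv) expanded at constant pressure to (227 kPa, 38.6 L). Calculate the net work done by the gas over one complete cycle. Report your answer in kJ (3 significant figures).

W_net ≈ -13.3 kJ

Constant-volume legs do no work.
W(ii) = (721)(11.7 − 38.6) = -19395 J; W(iv) = (227)(38.6 − 11.7) = 6106 J.
W_net = -19395 + 6106 = -13289 J (the counter-clockwise enclosed area).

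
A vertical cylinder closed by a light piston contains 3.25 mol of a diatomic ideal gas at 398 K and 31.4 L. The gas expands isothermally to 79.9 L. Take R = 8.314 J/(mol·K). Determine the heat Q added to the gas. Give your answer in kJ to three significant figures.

Isothermal ⇒ ΔU = 0, so Q = W = nRT ln(V₂/V₁).
Q = (3.25)(8.314)(398) ln(79.9/31.4) = 10754 × 0.934 = 10044 J.

Q ≈ 10.0 kJ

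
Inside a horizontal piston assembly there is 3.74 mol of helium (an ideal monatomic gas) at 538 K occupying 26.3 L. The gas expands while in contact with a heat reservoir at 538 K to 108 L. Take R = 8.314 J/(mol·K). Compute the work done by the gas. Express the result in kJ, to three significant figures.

W ≈ 23.6 kJ

Isothermal: W = nRT ln(V₂/V₁).
W = (3.74)(8.314)(538) × ln(108/26.3)
  = 16729 × 1.413
W_by_gas = 23630 J.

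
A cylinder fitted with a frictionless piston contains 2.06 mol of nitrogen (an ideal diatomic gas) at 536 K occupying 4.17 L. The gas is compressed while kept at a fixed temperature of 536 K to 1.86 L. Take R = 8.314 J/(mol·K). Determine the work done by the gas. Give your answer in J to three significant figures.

W ≈ -7410 J

Isothermal: W = nRT ln(V₂/V₁).
W = (2.06)(8.314)(536) × ln(1.86/4.17)
  = 9180 × -0.8073
W_by_gas = -7411 J.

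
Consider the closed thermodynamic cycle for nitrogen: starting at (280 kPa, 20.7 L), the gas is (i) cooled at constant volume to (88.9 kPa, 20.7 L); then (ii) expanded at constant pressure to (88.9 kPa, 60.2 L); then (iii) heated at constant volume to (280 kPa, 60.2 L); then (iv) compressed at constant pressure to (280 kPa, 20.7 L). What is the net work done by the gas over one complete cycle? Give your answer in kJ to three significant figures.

W_net ≈ -7.55 kJ

Constant-volume legs do no work.
W(ii) = (88.9)(60.2 − 20.7) = 3512 J; W(iv) = (280)(20.7 − 60.2) = -11060 J.
W_net = 3512 − 11060 = -7548 J (the counter-clockwise enclosed area).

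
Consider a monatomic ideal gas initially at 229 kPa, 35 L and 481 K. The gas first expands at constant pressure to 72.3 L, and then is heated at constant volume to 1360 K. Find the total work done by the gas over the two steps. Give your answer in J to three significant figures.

W_total ≈ 8540 J

Step 1 (isobaric): W = PΔV = (229 kPa)(72.3 − 35 L) = 8542 J.
Step 2 (isochoric): W = 0 (constant volume).
W_total = 8542 + 0 = 8542 J.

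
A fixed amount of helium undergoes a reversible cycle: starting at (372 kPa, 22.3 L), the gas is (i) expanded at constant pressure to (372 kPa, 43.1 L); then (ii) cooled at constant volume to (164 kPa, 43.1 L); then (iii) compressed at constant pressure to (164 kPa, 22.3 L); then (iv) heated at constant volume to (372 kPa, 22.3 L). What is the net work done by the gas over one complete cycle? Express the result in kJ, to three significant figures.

Constant-volume legs do no work.
W(i) = (372)(43.1 − 22.3) = 7738 J; W(iii) = (164)(22.3 − 43.1) = -3411 J.
W_net = 7738 − 3411 = 4326 J (the clockwise enclosed area).

W_net ≈ 4.33 kJ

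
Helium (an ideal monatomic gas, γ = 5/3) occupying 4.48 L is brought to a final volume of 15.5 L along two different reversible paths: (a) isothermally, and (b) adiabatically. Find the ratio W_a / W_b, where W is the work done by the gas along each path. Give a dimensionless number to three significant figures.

W_a / W_b ≈ 1.47

Path (a) isothermal: W = P₁V₁ ln(V₂/V₁) → W_a/(P₁V₁) = 1.241.
Path (b) adiabatic: W = P₁V₁(1 − (V₁/V₂)^(γ−1))/(γ−1) → W_b/(P₁V₁) = 0.8443.
W_a / W_b = 1.241 / 0.8443 = 1.47.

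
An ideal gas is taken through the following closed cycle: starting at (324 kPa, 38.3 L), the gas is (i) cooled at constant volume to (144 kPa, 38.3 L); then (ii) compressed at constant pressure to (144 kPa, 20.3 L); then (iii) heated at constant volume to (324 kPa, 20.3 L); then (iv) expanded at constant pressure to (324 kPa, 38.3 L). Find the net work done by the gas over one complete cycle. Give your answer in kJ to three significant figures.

Constant-volume legs do no work.
W(ii) = (144)(20.3 − 38.3) = -2592 J; W(iv) = (324)(38.3 − 20.3) = 5832 J.
W_net = -2592 + 5832 = 3240 J (the clockwise enclosed area).

W_net ≈ 3.24 kJ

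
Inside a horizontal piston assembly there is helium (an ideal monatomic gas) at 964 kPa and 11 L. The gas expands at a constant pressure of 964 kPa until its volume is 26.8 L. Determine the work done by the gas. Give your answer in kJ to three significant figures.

W ≈ 15.2 kJ

Isobaric: W = P ΔV.
W = (964 kPa)(26.8 − 11 L) = (964)(15.8) = 15231 J.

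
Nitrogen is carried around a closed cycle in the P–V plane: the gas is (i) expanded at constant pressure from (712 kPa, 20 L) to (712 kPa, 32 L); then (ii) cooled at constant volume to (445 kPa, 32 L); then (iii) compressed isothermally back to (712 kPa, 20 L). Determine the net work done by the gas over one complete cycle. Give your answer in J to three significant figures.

Leg (i): W = PΔV = (712)(32 − 20) = 8544 J.
Leg (ii): W = 0.
Leg (iii): W = PᵢVᵢ ln(V_f/Vᵢ) = (14240) ln(20/32) = -6693 J.
W_net = 8544 − 6693 = 1851 J.

W_net ≈ 1850 J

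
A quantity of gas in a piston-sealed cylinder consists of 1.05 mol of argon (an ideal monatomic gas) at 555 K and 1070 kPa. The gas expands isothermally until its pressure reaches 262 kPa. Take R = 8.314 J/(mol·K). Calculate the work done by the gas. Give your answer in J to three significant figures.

Isothermal process: W = nRT ln(V₂/V₁) = nRT ln(P₁/P₂).
W = (1.05)(8.314)(555) × ln(1070/262)
  = 4845 × ln(4.084) = 4845 × 1.407
W_by_gas = 6817 J.

W ≈ 6820 J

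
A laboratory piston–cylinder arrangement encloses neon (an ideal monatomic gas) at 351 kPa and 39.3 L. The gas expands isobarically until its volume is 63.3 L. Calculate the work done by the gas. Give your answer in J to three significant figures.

Isobaric: W = P ΔV.
W = (351 kPa)(63.3 − 39.3 L) = (351)(24) = 8424 J.

W ≈ 8420 J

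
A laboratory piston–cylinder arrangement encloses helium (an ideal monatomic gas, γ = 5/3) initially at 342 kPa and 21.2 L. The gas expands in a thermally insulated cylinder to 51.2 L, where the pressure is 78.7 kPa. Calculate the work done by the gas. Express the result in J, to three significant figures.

Adiabatic: W = (P₁V₁ − P₂V₂)/(γ − 1) with γ = 5/3.
P₁V₁ = 7250 J, P₂V₂ = 4029 J.
W = (7250 − 4029) / 0.6667 = 4831 J.

W ≈ 4830 J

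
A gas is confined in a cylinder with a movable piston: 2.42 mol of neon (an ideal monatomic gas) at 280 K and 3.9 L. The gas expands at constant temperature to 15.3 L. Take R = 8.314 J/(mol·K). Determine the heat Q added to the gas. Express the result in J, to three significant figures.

Q ≈ 7700 J

Isothermal ⇒ ΔU = 0, so Q = W = nRT ln(V₂/V₁).
Q = (2.42)(8.314)(280) ln(15.3/3.9) = 5634 × 1.367 = 7700 J.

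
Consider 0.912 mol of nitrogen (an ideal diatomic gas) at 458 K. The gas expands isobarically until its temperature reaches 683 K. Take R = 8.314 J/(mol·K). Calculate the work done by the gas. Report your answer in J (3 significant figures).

W ≈ 1710 J

Isobaric: W = P ΔV = nR ΔT.
W = (0.912)(8.314)(683 − 458) = 1706 J.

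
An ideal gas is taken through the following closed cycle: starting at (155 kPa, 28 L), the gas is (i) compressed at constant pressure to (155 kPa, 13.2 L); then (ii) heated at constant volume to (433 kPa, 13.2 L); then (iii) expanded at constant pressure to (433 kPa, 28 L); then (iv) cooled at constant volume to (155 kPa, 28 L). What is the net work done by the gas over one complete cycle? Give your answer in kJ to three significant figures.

W_net ≈ 4.11 kJ

Constant-volume legs do no work.
W(i) = (155)(13.2 − 28) = -2294 J; W(iii) = (433)(28 − 13.2) = 6408 J.
W_net = -2294 + 6408 = 4114 J (the clockwise enclosed area).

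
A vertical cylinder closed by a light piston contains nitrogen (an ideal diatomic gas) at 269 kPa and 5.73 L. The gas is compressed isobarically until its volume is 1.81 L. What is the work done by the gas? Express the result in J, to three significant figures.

W ≈ -1050 J

Isobaric: W = P ΔV.
W = (269 kPa)(1.81 − 5.73 L) = (269)(-3.92) = -1054 J.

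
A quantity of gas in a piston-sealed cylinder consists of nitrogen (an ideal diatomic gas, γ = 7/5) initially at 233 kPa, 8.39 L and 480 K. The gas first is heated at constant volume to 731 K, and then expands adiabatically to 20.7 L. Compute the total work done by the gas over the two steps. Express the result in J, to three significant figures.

W_total ≈ 2260 J

Step 1 (isochoric): W = 0 (constant volume).
After step 1: P = 354.8 kPa (V unchanged).
Step 2 (adiabatic): W = (P₁V₁ − P₂V₂)/(γ−1) = (2977 − 2074)/0.4 = 2257 J.
W_total = 0 + 2257 = 2257 J.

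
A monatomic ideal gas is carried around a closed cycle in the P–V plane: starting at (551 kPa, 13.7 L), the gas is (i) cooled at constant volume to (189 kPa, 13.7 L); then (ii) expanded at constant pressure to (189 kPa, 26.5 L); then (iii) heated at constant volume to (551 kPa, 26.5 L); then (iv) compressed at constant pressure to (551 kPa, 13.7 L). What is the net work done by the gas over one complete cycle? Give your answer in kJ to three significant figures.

Constant-volume legs do no work.
W(ii) = (189)(26.5 − 13.7) = 2419 J; W(iv) = (551)(13.7 − 26.5) = -7053 J.
W_net = 2419 − 7053 = -4634 J (the counter-clockwise enclosed area).

W_net ≈ -4.63 kJ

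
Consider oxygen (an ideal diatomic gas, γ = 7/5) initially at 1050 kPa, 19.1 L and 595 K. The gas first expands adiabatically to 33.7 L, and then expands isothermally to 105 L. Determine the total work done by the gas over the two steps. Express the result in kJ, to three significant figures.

Step 1 (adiabatic): W = (P₁V₁ − P₂V₂)/(γ−1) = (20055 − 15980)/0.4 = 10187 J.
After step 1: P = 474.2 kPa, V = 33.7 L, T = 474.1 K.
Step 2 (isothermal): W = P₁V₁ ln(V₂/V₁) = (15980) ln(105/33.7) = 18161 J.
W_total = 10187 + 18161 = 28348 J.

W_total ≈ 28.3 kJ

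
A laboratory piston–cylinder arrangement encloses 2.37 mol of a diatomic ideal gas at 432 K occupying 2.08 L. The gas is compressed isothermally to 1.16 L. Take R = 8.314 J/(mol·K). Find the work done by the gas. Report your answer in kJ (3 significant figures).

Isothermal: W = nRT ln(V₂/V₁).
W = (2.37)(8.314)(432) × ln(1.16/2.08)
  = 8512 × -0.5839
W_by_gas = -4971 J.

W ≈ -4.97 kJ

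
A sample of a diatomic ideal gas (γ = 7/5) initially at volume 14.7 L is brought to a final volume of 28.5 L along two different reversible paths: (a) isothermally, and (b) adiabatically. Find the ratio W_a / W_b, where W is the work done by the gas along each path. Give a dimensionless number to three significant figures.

W_a / W_b ≈ 1.14

Path (a) isothermal: W = P₁V₁ ln(V₂/V₁) → W_a/(P₁V₁) = 0.6621.
Path (b) adiabatic: W = P₁V₁(1 − (V₁/V₂)^(γ−1))/(γ−1) → W_b/(P₁V₁) = 0.5816.
W_a / W_b = 0.6621 / 0.5816 = 1.138.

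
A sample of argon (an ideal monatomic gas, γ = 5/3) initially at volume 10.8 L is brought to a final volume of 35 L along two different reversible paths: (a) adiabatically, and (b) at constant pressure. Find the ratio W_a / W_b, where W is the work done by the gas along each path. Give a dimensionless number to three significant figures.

Path (a) adiabatic: W = P₁V₁(1 − (V₁/V₂)^(γ−1))/(γ−1) → W_a/(P₁V₁) = 0.815.
Path (b) isobaric: W = P₁(V₂ − V₁) → W_b/(P₁V₁) = 2.241.
W_a / W_b = 0.815 / 2.241 = 0.3637.

W_a / W_b ≈ 0.364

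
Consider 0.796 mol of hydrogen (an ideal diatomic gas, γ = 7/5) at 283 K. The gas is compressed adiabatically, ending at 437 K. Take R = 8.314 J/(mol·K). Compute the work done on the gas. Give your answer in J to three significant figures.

W ≈ 2550 J

Adiabatic ⇒ Q = 0, so W_by = −ΔU = nCᵥ(T₁ − T₂).
Cᵥ = 5R/2 = 20.79 J/(mol·K).
W = (0.796)(20.79)(283 − 437) = -2548 J.
Work on gas = −W_by = 2548 J.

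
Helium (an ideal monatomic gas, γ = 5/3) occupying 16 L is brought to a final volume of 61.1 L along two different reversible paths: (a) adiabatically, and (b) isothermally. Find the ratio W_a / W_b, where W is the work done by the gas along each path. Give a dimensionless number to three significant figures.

Path (a) adiabatic: W = P₁V₁(1 − (V₁/V₂)^(γ−1))/(γ−1) → W_a/(P₁V₁) = 0.886.
Path (b) isothermal: W = P₁V₁ ln(V₂/V₁) → W_b/(P₁V₁) = 1.34.
W_a / W_b = 0.886 / 1.34 = 0.6613.

W_a / W_b ≈ 0.661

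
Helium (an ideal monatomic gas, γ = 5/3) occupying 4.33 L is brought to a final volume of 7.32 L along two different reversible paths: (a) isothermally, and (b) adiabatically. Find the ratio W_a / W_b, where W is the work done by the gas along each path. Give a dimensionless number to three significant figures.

W_a / W_b ≈ 1.19

Path (a) isothermal: W = P₁V₁ ln(V₂/V₁) → W_a/(P₁V₁) = 0.525.
Path (b) adiabatic: W = P₁V₁(1 − (V₁/V₂)^(γ−1))/(γ−1) → W_b/(P₁V₁) = 0.443.
W_a / W_b = 0.525 / 0.443 = 1.185.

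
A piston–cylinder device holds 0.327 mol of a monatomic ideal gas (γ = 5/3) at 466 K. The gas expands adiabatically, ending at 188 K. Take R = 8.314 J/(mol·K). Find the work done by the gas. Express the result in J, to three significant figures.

Adiabatic ⇒ Q = 0, so W_by = −ΔU = nCᵥ(T₁ − T₂).
Cᵥ = 3R/2 = 12.47 J/(mol·K).
W = (0.327)(12.47)(466 − 188) = 1134 J.

W ≈ 1130 J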